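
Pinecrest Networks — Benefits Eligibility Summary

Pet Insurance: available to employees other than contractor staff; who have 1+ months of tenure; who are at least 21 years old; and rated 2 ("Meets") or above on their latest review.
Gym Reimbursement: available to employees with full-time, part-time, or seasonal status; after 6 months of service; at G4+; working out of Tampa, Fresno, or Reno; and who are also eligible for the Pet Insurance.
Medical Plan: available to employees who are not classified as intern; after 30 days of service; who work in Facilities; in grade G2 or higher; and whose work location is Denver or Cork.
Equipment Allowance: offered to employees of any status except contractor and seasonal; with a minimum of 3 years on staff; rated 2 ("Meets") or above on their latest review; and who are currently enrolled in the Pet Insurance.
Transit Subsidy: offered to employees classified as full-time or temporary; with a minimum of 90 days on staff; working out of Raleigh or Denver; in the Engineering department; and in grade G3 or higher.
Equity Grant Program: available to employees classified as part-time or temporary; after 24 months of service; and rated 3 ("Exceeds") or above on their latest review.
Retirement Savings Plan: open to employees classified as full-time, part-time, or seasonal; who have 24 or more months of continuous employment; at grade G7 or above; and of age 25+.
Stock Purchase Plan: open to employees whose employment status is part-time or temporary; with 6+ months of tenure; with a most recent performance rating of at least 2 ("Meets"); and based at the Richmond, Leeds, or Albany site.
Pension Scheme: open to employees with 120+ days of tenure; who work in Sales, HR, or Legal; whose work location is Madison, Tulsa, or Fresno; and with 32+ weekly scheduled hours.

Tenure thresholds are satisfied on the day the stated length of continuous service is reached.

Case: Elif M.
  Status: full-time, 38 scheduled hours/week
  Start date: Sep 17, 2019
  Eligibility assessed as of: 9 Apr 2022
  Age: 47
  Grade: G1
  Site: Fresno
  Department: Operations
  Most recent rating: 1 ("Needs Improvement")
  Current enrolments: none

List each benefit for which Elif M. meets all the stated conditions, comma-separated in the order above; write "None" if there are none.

Service from Sep 17, 2019 to 9 Apr 2022: 935 days.
Pet Insurance — status full-time ✓ (not excluded); service 935 days ≥ 1 month (≈30 days) ✓; age 47 ≥ 21 ✓; rating 1 < 2 ✗ → not eligible.
Gym Reimbursement — status full-time ✓; service 935 days ≥ 6 months (≈180 days) ✓; grade G1 < G4 ✗ → not eligible.
Medical Plan — status full-time ✓ (not excluded); service 935 days ≥ 30 days ✓; dept Operations ✗ → not eligible.
Equipment Allowance — status full-time ✓ (not excluded); service 935 days < 3 years (≈1095 days) ✗ → not eligible.
Transit Subsidy — status full-time ✓; service 935 days ≥ 90 days ✓; site Fresno ✗ (not Raleigh or Denver) → not eligible.
Equity Grant Program — status full-time ✗ (requires part-time or temporary) → not eligible.
Retirement Savings Plan — status full-time ✓; service 935 days ≥ 24 months (≈720 days) ✓; grade G1 < G7 ✗ → not eligible.
Stock Purchase Plan — status full-time ✗ (requires part-time or temporary) → not eligible.
Pension Scheme — service 935 days ≥ 120 days ✓; dept Operations ✗ → not eligible.

None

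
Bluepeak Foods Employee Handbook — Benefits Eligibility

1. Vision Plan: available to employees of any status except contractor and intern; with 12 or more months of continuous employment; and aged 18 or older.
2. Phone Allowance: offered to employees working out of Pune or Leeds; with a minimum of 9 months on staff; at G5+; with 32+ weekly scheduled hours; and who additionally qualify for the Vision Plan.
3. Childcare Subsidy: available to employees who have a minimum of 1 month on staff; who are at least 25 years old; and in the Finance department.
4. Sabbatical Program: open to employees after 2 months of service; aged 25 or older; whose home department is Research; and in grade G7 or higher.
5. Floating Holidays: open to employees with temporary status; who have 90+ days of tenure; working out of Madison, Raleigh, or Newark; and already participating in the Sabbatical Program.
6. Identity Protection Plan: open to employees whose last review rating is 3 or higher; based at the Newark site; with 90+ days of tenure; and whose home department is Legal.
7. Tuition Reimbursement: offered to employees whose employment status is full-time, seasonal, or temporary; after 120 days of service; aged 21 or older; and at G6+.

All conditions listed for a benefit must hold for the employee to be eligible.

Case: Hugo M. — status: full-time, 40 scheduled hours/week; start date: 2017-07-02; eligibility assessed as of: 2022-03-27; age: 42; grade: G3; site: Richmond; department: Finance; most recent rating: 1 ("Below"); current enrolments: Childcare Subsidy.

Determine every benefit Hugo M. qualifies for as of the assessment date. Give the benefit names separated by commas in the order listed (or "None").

Service from 2017-07-02 to 2022-03-27: 1729 days.
Vision Plan — status full-time ✓ (not excluded); service 1729 days ≥ 12 months (≈360 days) ✓; age 42 ≥ 18 ✓ → eligible.
Phone Allowance — site Richmond ✗ (not Pune or Leeds) → not eligible.
Childcare Subsidy — service 1729 days ≥ 1 month (≈30 days) ✓; age 42 ≥ 25 ✓; dept Finance ✓ → eligible.
Sabbatical Program — service 1729 days ≥ 2 months (≈60 days) ✓; age 42 ≥ 25 ✓; dept Finance ✗ → not eligible.
Floating Holidays — status full-time ✗ (requires temporary) → not eligible.
Identity Protection Plan — rating 1 < 3 ✗ → not eligible.
Tuition Reimbursement — status full-time ✓; service 1729 days ≥ 120 days ✓; age 42 ≥ 21 ✓; grade G3 < G6 ✗ → not eligible.

Vision Plan, Childcare Subsidy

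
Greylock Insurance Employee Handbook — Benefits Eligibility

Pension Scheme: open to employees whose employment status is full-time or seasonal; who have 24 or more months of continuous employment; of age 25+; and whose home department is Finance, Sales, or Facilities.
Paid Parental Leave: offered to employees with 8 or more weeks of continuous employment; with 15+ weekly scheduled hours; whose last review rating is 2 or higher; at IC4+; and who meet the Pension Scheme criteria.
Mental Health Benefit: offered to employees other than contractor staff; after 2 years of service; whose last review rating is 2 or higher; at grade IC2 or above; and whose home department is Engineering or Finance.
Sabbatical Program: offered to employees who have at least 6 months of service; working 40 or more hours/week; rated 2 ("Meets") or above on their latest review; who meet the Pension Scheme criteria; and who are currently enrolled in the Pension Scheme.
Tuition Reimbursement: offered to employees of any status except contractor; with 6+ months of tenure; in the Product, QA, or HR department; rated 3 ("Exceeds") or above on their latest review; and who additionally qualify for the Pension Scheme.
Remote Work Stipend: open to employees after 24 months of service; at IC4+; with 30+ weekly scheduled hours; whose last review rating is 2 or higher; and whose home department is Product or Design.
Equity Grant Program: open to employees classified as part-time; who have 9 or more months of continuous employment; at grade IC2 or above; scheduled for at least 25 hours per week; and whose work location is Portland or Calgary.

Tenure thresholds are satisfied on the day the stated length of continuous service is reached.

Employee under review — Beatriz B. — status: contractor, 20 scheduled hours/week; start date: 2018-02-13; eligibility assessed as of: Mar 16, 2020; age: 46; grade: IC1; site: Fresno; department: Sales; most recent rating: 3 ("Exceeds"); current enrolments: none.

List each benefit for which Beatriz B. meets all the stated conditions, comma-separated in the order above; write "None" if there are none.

None

Service from 2018-02-13 to Mar 16, 2020: 762 days.
Pension Scheme — status contractor ✗ (requires full-time or seasonal) → not eligible.
Paid Parental Leave — service 762 days ≥ 8 weeks (≈56 days) ✓; 20 hrs/wk ≥ 15 ✓; rating 3 ≥ 2 ✓; grade IC1 < IC4 ✗ → not eligible.
Mental Health Benefit — status contractor ✗ (excluded) → not eligible.
Sabbatical Program — service 762 days ≥ 6 months (≈180 days) ✓; 20 hrs/wk < 40 ✗ → not eligible.
Tuition Reimbursement — status contractor ✗ (excluded) → not eligible.
Remote Work Stipend — service 762 days ≥ 24 months (≈720 days) ✓; grade IC1 < IC4 ✗ → not eligible.
Equity Grant Program — status contractor ✗ (requires part-time) → not eligible.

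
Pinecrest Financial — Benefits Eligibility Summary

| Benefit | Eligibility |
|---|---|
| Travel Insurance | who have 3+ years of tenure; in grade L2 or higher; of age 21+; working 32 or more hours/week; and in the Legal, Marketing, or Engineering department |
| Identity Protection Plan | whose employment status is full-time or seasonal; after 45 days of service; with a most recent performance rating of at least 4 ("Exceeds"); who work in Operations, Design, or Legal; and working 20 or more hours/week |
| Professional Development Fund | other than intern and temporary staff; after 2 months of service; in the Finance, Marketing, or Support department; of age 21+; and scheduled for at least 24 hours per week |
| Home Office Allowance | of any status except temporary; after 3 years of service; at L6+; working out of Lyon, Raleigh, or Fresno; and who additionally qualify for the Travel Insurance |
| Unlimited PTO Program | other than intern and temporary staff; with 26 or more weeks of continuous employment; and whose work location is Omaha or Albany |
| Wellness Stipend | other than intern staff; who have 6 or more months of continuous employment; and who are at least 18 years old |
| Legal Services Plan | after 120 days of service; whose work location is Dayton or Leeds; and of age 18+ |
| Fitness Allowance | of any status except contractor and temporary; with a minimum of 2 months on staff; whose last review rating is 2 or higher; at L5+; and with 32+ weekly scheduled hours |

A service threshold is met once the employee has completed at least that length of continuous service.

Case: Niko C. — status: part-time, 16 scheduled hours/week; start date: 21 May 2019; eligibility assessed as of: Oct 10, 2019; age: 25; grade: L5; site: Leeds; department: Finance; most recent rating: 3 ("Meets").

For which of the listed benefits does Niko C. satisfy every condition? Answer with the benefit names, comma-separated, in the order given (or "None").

Service from 21 May 2019 to Oct 10, 2019: 142 days.
Travel Insurance — service 142 days < 3 years (≈1095 days) ✗ → not eligible.
Identity Protection Plan — status part-time ✗ (requires full-time or seasonal) → not eligible.
Professional Development Fund — status part-time ✓ (not excluded); service 142 days ≥ 2 months (≈60 days) ✓; dept Finance ✓; age 25 ≥ 21 ✓; 16 hrs/wk < 24 ✗ → not eligible.
Home Office Allowance — status part-time ✓ (not excluded); service 142 days < 3 years (≈1095 days) ✗ → not eligible.
Unlimited PTO Program — status part-time ✓ (not excluded); service 142 days < 26 weeks (≈182 days) ✗ → not eligible.
Wellness Stipend — status part-time ✓ (not excluded); service 142 days < 6 months (≈180 days) ✗ → not eligible.
Legal Services Plan — service 142 days ≥ 120 days ✓; site Leeds ✓; age 25 ≥ 18 ✓ → eligible.
Fitness Allowance — status part-time ✓ (not excluded); service 142 days ≥ 2 months (≈60 days) ✓; rating 3 ≥ 2 ✓; grade L5 ≥ L5 ✓; 16 hrs/wk < 32 ✗ → not eligible.

Legal Services Plan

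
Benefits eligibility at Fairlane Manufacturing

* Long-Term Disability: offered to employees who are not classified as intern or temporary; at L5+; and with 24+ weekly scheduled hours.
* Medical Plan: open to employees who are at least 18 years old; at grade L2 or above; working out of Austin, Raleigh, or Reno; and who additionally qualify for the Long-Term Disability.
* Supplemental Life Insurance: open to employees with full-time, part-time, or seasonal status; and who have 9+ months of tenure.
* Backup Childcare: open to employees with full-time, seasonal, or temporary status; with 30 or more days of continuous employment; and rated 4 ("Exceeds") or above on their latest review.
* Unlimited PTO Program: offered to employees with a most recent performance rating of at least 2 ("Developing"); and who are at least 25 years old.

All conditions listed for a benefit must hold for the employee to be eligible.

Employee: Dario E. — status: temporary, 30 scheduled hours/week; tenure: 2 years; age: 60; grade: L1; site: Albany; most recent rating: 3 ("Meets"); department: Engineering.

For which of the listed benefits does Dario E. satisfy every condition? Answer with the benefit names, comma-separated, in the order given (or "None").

Unlimited PTO Program

Long-Term Disability — status temporary ✗ (excluded) → not eligible.
Medical Plan — age 60 ≥ 18 ✓; grade L1 < L2 ✗ → not eligible.
Supplemental Life Insurance — status temporary ✗ (requires full-time, part-time, or seasonal) → not eligible.
Backup Childcare — status temporary ✓; service 2 years ≥ 30 days ✓; rating 3 < 4 ✗ → not eligible.
Unlimited PTO Program — rating 3 ≥ 2 ✓; age 60 ≥ 25 ✓ → eligible.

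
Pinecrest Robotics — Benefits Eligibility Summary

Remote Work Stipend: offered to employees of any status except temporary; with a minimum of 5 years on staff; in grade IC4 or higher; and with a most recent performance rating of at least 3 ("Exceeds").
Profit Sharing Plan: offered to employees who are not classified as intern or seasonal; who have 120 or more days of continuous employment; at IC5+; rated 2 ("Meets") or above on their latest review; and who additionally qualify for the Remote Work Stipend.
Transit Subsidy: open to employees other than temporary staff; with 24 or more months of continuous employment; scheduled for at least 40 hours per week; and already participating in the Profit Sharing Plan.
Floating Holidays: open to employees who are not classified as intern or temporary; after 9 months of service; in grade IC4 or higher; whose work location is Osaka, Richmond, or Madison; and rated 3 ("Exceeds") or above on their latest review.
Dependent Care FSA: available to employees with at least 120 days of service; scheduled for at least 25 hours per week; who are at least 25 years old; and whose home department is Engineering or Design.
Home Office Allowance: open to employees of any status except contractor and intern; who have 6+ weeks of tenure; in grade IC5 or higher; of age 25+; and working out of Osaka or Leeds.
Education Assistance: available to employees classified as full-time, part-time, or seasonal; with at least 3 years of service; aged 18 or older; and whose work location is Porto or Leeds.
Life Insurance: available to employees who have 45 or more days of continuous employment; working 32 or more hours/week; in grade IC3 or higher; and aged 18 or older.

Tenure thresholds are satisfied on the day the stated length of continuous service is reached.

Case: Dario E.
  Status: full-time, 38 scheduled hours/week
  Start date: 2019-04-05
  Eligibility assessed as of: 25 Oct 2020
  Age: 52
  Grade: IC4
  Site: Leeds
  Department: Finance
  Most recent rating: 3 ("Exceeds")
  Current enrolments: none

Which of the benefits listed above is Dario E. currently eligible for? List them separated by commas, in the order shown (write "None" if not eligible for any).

Service from 2019-04-05 to 25 Oct 2020: 569 days.
Remote Work Stipend — status full-time ✓ (not excluded); service 569 days < 5 years (≈1825 days) ✗ → not eligible.
Profit Sharing Plan — status full-time ✓ (not excluded); service 569 days ≥ 120 days ✓; grade IC4 < IC5 ✗ → not eligible.
Transit Subsidy — status full-time ✓ (not excluded); service 569 days < 24 months (≈720 days) ✗ → not eligible.
Floating Holidays — status full-time ✓ (not excluded); service 569 days ≥ 9 months (≈270 days) ✓; grade IC4 ≥ IC4 ✓; site Leeds ✗ (not Osaka, Richmond, or Madison) → not eligible.
Dependent Care FSA — service 569 days ≥ 120 days ✓; 38 hrs/wk ≥ 25 ✓; age 52 ≥ 25 ✓; dept Finance ✗ → not eligible.
Home Office Allowance — status full-time ✓ (not excluded); service 569 days ≥ 6 weeks (≈42 days) ✓; grade IC4 < IC5 ✗ → not eligible.
Education Assistance — status full-time ✓; service 569 days < 3 years (≈1095 days) ✗ → not eligible.
Life Insurance — service 569 days ≥ 45 days ✓; 38 hrs/wk ≥ 32 ✓; grade IC4 ≥ IC3 ✓; age 52 ≥ 18 ✓ → eligible.

Life Insurance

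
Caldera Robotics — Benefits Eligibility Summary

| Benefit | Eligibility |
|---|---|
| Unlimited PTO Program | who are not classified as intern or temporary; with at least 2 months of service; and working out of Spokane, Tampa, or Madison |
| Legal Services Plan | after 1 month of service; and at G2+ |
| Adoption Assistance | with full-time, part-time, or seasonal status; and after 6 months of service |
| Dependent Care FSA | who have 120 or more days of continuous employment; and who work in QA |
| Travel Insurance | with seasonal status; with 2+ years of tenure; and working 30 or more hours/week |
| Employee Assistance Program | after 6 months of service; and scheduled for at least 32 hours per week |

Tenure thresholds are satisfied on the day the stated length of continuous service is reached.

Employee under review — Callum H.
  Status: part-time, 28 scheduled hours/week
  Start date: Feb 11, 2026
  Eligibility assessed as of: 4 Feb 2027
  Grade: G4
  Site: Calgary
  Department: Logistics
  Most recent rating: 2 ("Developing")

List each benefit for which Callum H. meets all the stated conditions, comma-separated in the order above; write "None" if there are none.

Legal Services Plan, Adoption Assistance

Service from Feb 11, 2026 to 4 Feb 2027: 358 days.
Unlimited PTO Program — status part-time ✓ (not excluded); service 358 days ≥ 2 months (≈60 days) ✓; site Calgary ✗ (not Spokane, Tampa, or Madison) → not eligible.
Legal Services Plan — service 358 days ≥ 1 month (≈30 days) ✓; grade G4 ≥ G2 ✓ → eligible.
Adoption Assistance — status part-time ✓; service 358 days ≥ 6 months (≈180 days) ✓ → eligible.
Dependent Care FSA — service 358 days ≥ 120 days ✓; dept Logistics ✗ → not eligible.
Travel Insurance — status part-time ✗ (requires seasonal) → not eligible.
Employee Assistance Program — service 358 days ≥ 6 months (≈180 days) ✓; 28 hrs/wk < 32 ✗ → not eligible.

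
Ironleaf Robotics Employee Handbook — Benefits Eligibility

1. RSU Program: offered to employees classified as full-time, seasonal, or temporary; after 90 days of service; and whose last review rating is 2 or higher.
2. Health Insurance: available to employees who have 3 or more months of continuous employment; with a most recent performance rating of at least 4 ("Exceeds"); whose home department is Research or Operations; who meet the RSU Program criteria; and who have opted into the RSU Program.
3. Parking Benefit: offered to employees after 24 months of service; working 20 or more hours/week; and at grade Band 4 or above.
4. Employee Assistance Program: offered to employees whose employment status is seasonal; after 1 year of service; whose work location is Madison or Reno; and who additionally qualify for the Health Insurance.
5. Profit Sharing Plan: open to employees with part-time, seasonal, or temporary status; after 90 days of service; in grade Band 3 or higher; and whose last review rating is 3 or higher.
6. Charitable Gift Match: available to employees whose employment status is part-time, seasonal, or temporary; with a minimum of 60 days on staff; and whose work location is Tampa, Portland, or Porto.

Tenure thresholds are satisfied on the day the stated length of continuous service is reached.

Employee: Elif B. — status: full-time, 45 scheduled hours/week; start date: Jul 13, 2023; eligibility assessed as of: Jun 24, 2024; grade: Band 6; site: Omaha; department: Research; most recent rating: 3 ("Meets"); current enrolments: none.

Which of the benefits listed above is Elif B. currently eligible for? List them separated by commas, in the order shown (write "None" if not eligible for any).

Service from Jul 13, 2023 to Jun 24, 2024: 347 days.
RSU Program — status full-time ✓; service 347 days ≥ 90 days ✓; rating 3 ≥ 2 ✓ → eligible.
Health Insurance — service 347 days ≥ 3 months (≈90 days) ✓; rating 3 < 4 ✗ → not eligible.
Parking Benefit — service 347 days < 24 months (≈720 days) ✗ → not eligible.
Employee Assistance Program — status full-time ✗ (requires seasonal) → not eligible.
Profit Sharing Plan — status full-time ✗ (requires part-time, seasonal, or temporary) → not eligible.
Charitable Gift Match — status full-time ✗ (requires part-time, seasonal, or temporary) → not eligible.

RSU Program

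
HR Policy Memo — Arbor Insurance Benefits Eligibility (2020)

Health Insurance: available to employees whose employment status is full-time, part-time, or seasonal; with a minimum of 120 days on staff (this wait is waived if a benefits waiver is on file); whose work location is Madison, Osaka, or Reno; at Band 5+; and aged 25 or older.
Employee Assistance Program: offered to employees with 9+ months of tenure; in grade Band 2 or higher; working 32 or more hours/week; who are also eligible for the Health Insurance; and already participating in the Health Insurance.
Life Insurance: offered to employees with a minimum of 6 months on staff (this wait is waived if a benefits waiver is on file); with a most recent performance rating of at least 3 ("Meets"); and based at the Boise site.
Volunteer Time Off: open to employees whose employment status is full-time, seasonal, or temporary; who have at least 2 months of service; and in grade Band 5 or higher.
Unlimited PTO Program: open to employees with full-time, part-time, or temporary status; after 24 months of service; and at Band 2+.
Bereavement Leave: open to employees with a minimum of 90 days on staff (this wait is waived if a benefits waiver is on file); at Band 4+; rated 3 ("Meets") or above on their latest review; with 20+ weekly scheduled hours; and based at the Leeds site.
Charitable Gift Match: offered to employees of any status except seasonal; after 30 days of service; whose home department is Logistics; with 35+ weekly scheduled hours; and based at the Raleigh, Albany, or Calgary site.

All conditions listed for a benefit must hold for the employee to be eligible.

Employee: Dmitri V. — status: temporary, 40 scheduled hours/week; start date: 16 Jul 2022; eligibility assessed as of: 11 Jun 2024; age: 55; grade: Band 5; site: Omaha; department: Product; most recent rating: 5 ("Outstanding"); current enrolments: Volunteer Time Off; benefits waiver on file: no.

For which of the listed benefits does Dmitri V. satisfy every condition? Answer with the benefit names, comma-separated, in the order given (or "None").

Volunteer Time Off

Service from 16 Jul 2022 to 11 Jun 2024: 696 days.
Health Insurance — status temporary ✗ (requires full-time, part-time, or seasonal) → not eligible.
Employee Assistance Program — service 696 days ≥ 9 months (≈270 days) ✓; grade Band 5 ≥ Band 2 ✓; 40 hrs/wk ≥ 32 ✓; not eligible for Health Insurance ✗ → not eligible.
Life Insurance — no waiver, service 696 days ≥ 6 months (≈180 days) ✓; rating 5 ≥ 3 ✓; site Omaha ✗ (not Boise) → not eligible.
Volunteer Time Off — status temporary ✓; service 696 days ≥ 2 months (≈60 days) ✓; grade Band 5 ≥ Band 5 ✓ → eligible.
Unlimited PTO Program — status temporary ✓; service 696 days < 24 months (≈720 days) ✗ → not eligible.
Bereavement Leave — no waiver, service 696 days ≥ 90 days ✓; grade Band 5 ≥ Band 4 ✓; rating 5 ≥ 3 ✓; 40 hrs/wk ≥ 20 ✓; site Omaha ✗ (not Leeds) → not eligible.
Charitable Gift Match — status temporary ✓ (not excluded); service 696 days ≥ 30 days ✓; dept Product ✗ → not eligible.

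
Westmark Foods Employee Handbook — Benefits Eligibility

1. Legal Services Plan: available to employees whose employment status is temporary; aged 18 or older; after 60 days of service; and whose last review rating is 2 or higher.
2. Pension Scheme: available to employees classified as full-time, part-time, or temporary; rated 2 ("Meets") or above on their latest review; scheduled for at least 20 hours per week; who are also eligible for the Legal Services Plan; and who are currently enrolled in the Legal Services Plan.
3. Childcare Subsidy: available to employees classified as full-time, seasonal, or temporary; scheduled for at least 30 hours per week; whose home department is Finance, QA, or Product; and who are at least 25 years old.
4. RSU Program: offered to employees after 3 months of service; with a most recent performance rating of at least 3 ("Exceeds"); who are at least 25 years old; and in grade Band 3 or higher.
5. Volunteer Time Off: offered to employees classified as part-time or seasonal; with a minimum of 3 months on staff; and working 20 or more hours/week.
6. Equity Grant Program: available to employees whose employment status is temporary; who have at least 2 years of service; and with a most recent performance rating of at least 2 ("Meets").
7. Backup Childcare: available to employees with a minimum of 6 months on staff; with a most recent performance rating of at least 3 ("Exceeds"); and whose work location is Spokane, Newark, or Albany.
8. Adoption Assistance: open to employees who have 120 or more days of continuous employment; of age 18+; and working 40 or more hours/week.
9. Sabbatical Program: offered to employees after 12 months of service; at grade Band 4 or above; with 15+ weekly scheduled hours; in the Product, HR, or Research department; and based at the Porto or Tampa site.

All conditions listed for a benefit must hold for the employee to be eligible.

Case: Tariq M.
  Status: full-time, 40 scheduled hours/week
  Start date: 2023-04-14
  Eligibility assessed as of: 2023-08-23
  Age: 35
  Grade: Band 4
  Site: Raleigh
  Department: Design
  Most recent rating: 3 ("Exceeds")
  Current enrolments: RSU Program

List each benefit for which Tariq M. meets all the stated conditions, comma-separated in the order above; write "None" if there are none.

RSU Program, Adoption Assistance

Service from 2023-04-14 to 2023-08-23: 131 days.
Legal Services Plan — status full-time ✗ (requires temporary) → not eligible.
Pension Scheme — status full-time ✓; rating 3 ≥ 2 ✓; 40 hrs/wk ≥ 20 ✓; not eligible for Legal Services Plan ✗ → not eligible.
Childcare Subsidy — status full-time ✓; 40 hrs/wk ≥ 30 ✓; dept Design ✗ → not eligible.
RSU Program — service 131 days ≥ 3 months (≈90 days) ✓; rating 3 ≥ 3 ✓; age 35 ≥ 25 ✓; grade Band 4 ≥ Band 3 ✓ → eligible.
Volunteer Time Off — status full-time ✗ (requires part-time or seasonal) → not eligible.
Equity Grant Program — status full-time ✗ (requires temporary) → not eligible.
Backup Childcare — service 131 days < 6 months (≈180 days) ✗ → not eligible.
Adoption Assistance — service 131 days ≥ 120 days ✓; age 35 ≥ 18 ✓; 40 hrs/wk ≥ 40 ✓ → eligible.
Sabbatical Program — service 131 days < 12 months (≈360 days) ✗ → not eligible.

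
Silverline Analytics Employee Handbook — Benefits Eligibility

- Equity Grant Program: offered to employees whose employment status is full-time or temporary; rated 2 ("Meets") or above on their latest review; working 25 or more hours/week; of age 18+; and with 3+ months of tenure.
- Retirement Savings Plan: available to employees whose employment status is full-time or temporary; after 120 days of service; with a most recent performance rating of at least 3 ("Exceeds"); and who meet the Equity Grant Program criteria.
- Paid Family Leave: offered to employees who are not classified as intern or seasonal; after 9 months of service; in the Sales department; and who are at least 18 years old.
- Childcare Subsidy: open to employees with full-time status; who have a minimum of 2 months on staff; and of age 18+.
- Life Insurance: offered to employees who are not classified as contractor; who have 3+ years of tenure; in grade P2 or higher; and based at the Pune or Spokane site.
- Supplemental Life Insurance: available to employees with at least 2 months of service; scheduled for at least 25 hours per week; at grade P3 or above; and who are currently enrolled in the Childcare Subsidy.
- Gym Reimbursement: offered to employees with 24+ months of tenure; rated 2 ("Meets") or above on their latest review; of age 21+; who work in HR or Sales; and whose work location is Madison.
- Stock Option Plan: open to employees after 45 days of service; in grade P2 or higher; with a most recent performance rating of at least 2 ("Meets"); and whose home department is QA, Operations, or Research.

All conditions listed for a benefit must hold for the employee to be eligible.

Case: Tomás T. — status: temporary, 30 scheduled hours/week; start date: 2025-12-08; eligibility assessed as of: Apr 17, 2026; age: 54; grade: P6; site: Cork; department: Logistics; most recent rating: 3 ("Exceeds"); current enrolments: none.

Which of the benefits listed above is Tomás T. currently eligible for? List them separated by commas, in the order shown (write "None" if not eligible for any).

Equity Grant Program, Retirement Savings Plan

Service from 2025-12-08 to Apr 17, 2026: 130 days.
Equity Grant Program — status temporary ✓; rating 3 ≥ 2 ✓; 30 hrs/wk ≥ 25 ✓; age 54 ≥ 18 ✓; service 130 days ≥ 3 months (≈90 days) ✓ → eligible.
Retirement Savings Plan — status temporary ✓; service 130 days ≥ 120 days ✓; rating 3 ≥ 3 ✓; eligible for Equity Grant Program ✓ → eligible.
Paid Family Leave — status temporary ✓ (not excluded); service 130 days < 9 months (≈270 days) ✗ → not eligible.
Childcare Subsidy — status temporary ✗ (requires full-time) → not eligible.
Life Insurance — status temporary ✓ (not excluded); service 130 days < 3 years (≈1095 days) ✗ → not eligible.
Supplemental Life Insurance — service 130 days ≥ 2 months (≈60 days) ✓; 30 hrs/wk ≥ 25 ✓; grade P6 ≥ P3 ✓; not enrolled in Childcare Subsidy ✗ → not eligible.
Gym Reimbursement — service 130 days < 24 months (≈720 days) ✗ → not eligible.
Stock Option Plan — service 130 days ≥ 45 days ✓; grade P6 ≥ P2 ✓; rating 3 ≥ 2 ✓; dept Logistics ✗ → not eligible.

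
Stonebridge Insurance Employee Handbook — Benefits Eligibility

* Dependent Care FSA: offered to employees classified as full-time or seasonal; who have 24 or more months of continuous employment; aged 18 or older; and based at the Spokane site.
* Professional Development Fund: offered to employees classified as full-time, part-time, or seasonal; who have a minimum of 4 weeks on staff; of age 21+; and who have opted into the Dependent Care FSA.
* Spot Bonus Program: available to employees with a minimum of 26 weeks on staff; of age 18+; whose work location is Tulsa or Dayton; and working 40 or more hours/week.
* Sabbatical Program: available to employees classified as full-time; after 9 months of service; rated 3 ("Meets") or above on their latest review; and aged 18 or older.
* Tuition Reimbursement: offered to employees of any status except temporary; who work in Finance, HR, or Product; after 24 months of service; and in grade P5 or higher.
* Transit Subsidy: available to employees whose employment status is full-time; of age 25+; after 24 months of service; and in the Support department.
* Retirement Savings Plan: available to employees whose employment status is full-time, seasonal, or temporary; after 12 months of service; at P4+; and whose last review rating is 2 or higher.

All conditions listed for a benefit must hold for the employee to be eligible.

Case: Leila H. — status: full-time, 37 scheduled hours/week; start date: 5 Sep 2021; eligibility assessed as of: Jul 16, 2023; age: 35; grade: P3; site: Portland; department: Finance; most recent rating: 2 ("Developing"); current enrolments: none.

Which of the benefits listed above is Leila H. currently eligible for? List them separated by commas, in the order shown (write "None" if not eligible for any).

Service from 5 Sep 2021 to Jul 16, 2023: 679 days.
Dependent Care FSA — status full-time ✓; service 679 days < 24 months (≈720 days) ✗ → not eligible.
Professional Development Fund — status full-time ✓; service 679 days ≥ 4 weeks (≈28 days) ✓; age 35 ≥ 21 ✓; not enrolled in Dependent Care FSA ✗ → not eligible.
Spot Bonus Program — service 679 days ≥ 26 weeks (≈182 days) ✓; age 35 ≥ 18 ✓; site Portland ✗ (not Tulsa or Dayton) → not eligible.
Sabbatical Program — status full-time ✓; service 679 days ≥ 9 months (≈270 days) ✓; rating 2 < 3 ✗ → not eligible.
Tuition Reimbursement — status full-time ✓ (not excluded); dept Finance ✓; service 679 days < 24 months (≈720 days) ✗ → not eligible.
Transit Subsidy — status full-time ✓; age 35 ≥ 25 ✓; service 679 days < 24 months (≈720 days) ✗ → not eligible.
Retirement Savings Plan — status full-time ✓; service 679 days ≥ 12 months (≈360 days) ✓; grade P3 < P4 ✗ → not eligible.

None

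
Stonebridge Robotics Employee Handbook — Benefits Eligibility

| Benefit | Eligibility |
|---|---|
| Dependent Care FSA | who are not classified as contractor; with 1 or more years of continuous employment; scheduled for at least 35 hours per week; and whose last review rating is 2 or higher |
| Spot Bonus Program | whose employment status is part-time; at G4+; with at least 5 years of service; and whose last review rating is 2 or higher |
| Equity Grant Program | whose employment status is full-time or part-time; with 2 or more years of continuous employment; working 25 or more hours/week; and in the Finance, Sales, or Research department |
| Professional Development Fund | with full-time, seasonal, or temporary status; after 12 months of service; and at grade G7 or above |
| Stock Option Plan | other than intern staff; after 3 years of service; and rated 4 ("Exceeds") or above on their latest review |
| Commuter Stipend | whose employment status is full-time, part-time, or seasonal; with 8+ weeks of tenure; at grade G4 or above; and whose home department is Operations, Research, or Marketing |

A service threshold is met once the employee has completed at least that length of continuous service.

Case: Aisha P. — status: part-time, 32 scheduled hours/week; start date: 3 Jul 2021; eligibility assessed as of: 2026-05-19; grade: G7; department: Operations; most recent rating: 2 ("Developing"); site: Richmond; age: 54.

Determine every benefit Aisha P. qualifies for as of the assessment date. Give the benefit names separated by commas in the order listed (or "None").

Service from 3 Jul 2021 to 2026-05-19: 1781 days.
Dependent Care FSA — status part-time ✓ (not excluded); service 1781 days ≥ 1 year (≈365 days) ✓; 32 hrs/wk < 35 ✗ → not eligible.
Spot Bonus Program — status part-time ✓; grade G7 ≥ G4 ✓; service 1781 days < 5 years (≈1825 days) ✗ → not eligible.
Equity Grant Program — status part-time ✓; service 1781 days ≥ 2 years (≈730 days) ✓; 32 hrs/wk ≥ 25 ✓; dept Operations ✗ → not eligible.
Professional Development Fund — status part-time ✗ (requires full-time, seasonal, or temporary) → not eligible.
Stock Option Plan — status part-time ✓ (not excluded); service 1781 days ≥ 3 years (≈1095 days) ✓; rating 2 < 4 ✗ → not eligible.
Commuter Stipend — status part-time ✓; service 1781 days ≥ 8 weeks (≈56 days) ✓; grade G7 ≥ G4 ✓; dept Operations ✓ → eligible.

Commuter Stipend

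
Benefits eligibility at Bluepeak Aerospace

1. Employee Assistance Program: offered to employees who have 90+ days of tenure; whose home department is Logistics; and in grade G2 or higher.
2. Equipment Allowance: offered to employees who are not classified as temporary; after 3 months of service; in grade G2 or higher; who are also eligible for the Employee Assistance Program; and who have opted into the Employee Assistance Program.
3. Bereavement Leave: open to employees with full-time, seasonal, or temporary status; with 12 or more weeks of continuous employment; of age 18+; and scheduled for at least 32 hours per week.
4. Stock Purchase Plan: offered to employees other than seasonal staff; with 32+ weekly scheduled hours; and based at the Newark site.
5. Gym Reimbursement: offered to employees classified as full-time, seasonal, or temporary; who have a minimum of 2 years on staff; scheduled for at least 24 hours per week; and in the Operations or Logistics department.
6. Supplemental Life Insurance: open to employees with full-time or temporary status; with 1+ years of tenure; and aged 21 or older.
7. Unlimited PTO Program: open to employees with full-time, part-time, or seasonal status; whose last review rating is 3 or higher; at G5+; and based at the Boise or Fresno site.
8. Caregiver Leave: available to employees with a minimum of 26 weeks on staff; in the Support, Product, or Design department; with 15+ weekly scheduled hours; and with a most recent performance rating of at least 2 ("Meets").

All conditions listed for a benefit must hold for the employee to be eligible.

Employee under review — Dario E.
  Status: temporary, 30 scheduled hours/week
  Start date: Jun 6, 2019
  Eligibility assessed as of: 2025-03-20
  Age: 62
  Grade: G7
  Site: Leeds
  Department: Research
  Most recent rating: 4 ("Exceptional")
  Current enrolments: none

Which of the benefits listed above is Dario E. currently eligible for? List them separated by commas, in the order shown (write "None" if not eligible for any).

Supplemental Life Insurance

Service from Jun 6, 2019 to 2025-03-20: 2114 days.
Employee Assistance Program — service 2114 days ≥ 90 days ✓; dept Research ✗ → not eligible.
Equipment Allowance — status temporary ✗ (excluded) → not eligible.
Bereavement Leave — status temporary ✓; service 2114 days ≥ 12 weeks (≈84 days) ✓; age 62 ≥ 18 ✓; 30 hrs/wk < 32 ✗ → not eligible.
Stock Purchase Plan — status temporary ✓ (not excluded); 30 hrs/wk < 32 ✗ → not eligible.
Gym Reimbursement — status temporary ✓; service 2114 days ≥ 2 years (≈730 days) ✓; 30 hrs/wk ≥ 24 ✓; dept Research ✗ → not eligible.
Supplemental Life Insurance — status temporary ✓; service 2114 days ≥ 1 year (≈365 days) ✓; age 62 ≥ 21 ✓ → eligible.
Unlimited PTO Program — status temporary ✗ (requires full-time, part-time, or seasonal) → not eligible.
Caregiver Leave — service 2114 days ≥ 26 weeks (≈182 days) ✓; dept Research ✗ → not eligible.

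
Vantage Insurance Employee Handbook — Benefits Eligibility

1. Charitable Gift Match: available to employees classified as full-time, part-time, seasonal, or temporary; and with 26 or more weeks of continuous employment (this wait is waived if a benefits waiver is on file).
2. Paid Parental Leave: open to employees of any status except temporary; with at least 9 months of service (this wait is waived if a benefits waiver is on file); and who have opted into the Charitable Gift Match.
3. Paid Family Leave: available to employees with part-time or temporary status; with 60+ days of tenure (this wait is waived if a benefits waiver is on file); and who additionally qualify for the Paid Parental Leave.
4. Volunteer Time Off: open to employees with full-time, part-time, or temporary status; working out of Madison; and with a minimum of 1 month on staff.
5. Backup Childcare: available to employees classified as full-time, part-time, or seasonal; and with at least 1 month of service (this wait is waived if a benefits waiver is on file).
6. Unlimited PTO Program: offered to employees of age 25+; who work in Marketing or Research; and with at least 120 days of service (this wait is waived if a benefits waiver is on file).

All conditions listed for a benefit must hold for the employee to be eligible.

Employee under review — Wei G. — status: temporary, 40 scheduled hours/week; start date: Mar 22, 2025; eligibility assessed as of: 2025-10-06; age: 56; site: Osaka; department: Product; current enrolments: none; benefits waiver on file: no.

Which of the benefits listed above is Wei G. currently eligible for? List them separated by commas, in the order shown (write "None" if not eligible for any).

Service from Mar 22, 2025 to 2025-10-06: 198 days.
Charitable Gift Match — status temporary ✓; no waiver, service 198 days ≥ 26 weeks (≈182 days) ✓ → eligible.
Paid Parental Leave — status temporary ✗ (excluded) → not eligible.
Paid Family Leave — status temporary ✓; no waiver, service 198 days ≥ 60 days ✓; not eligible for Paid Parental Leave ✗ → not eligible.
Volunteer Time Off — status temporary ✓; site Osaka ✗ (not Madison) → not eligible.
Backup Childcare — status temporary ✗ (requires full-time, part-time, or seasonal) → not eligible.
Unlimited PTO Program — age 56 ≥ 25 ✓; dept Product ✗ → not eligible.

Charitable Gift Match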